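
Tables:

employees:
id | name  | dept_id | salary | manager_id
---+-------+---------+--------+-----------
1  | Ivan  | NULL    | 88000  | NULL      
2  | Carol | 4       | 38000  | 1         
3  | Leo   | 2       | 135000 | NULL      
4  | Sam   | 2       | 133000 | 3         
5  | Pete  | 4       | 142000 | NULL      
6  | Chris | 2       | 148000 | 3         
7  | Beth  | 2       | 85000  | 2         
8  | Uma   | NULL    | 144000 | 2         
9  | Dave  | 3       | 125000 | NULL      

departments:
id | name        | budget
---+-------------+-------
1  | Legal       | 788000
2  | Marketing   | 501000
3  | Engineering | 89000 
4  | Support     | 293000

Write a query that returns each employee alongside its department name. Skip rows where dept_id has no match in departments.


INNER JOIN keeps only employees rows whose dept_id matches an id in departments. Walk through each employee:
  - employee 1 (Ivan): dept_id=NULL, no match -> dropped
  - employee 2 (Carol): dept_id=4 -> matches Support
  - employee 3 (Leo): dept_id=2 -> matches Marketing
  - employee 4 (Sam): dept_id=2 -> matches Marketing
  - employee 5 (Pete): dept_id=4 -> matches Support
  - employee 6 (Chris): dept_id=2 -> matches Marketing
  - employee 7 (Beth): dept_id=2 -> matches Marketing
  - employee 8 (Uma): dept_id=NULL, no match -> dropped
  - employee 9 (Dave): dept_id=3 -> matches Engineering
So 2 of 9 rows are dropped.

SQL:
SELECT a.name, b.name AS department
FROM employees a
INNER JOIN departments b ON a.dept_id = b.id

Result:
name  | department 
------+------------
Carol | Support    
Leo   | Marketing  
Sam   | Marketing  
Pete  | Support    
Chris | Marketing  
Beth  | Marketing  
Dave  | Engineering


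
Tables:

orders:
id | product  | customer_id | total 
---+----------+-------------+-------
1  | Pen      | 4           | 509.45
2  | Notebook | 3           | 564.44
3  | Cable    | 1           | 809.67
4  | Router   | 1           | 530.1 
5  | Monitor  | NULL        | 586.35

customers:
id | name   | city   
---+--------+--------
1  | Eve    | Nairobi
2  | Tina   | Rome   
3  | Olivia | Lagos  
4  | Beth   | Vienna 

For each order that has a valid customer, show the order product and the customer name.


INNER JOIN keeps only orders rows whose customer_id matches an id in customers. Walk through each order:
  - order 1 (Pen): customer_id=4 -> matches Beth
  - order 2 (Notebook): customer_id=3 -> matches Olivia
  - order 3 (Cable): customer_id=1 -> matches Eve
  - order 4 (Router): customer_id=1 -> matches Eve
  - order 5 (Monitor): customer_id=NULL, no match -> dropped
So 1 of 5 rows is dropped.

SQL:
SELECT a.product, b.name AS customer
FROM orders a
INNER JOIN customers b ON a.customer_id = b.id

Result:
product  | customer
---------+---------
Pen      | Beth    
Notebook | Olivia  
Cable    | Eve     
Router   | Eve     


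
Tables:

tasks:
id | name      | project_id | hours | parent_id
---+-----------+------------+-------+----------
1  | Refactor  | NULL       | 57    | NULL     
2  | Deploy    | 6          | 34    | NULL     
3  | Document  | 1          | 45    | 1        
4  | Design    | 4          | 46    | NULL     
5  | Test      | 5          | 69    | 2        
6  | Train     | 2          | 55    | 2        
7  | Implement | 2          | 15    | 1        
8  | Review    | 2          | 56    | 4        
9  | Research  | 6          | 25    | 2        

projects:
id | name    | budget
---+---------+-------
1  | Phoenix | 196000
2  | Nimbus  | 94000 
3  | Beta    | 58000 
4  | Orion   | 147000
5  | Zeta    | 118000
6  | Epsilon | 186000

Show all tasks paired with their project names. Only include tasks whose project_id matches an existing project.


INNER JOIN keeps only tasks rows whose project_id matches an id in projects. Walk through each task:
  - task 1 (Refactor): project_id=NULL, no match -> dropped
  - task 2 (Deploy): project_id=6 -> matches Epsilon
  - task 3 (Document): project_id=1 -> matches Phoenix
  - task 4 (Design): project_id=4 -> matches Orion
  - task 5 (Test): project_id=5 -> matches Zeta
  - task 6 (Train): project_id=2 -> matches Nimbus
  - task 7 (Implement): project_id=2 -> matches Nimbus
  - task 8 (Review): project_id=2 -> matches Nimbus
  - task 9 (Research): project_id=6 -> matches Epsilon
So 1 of 9 rows is dropped.

SQL:
SELECT a.name, b.name AS project
FROM tasks a
INNER JOIN projects b ON a.project_id = b.id

Result:
name      | project
----------+--------
Deploy    | Epsilon
Document  | Phoenix
Design    | Orion  
Test      | Zeta   
Train     | Nimbus 
Implement | Nimbus 
Review    | Nimbus 
Research  | Epsilon


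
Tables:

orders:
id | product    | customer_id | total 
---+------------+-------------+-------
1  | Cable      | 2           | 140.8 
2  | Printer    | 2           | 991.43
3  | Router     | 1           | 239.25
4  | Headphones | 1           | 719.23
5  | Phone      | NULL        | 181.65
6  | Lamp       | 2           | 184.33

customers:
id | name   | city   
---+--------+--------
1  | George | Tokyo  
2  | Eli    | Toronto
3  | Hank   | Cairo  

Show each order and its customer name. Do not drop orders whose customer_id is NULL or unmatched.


LEFT JOIN keeps every row from orders (the left table); where customer_id has no match in customers, the customer columns become NULL. Walk through each order:
  - order 1 (Cable): customer_id=2 -> matches Eli
  - order 2 (Printer): customer_id=2 -> matches Eli
  - order 3 (Router): customer_id=1 -> matches George
  - order 4 (Headphones): customer_id=1 -> matches George
  - order 5 (Phone): customer_id=NULL, no match -> kept with NULL
  - order 6 (Lamp): customer_id=2 -> matches Eli
All 6 rows appear; 1 has NULL customer.

SQL:
SELECT a.product, b.name AS customer
FROM orders a
LEFT JOIN customers b ON a.customer_id = b.id

Result:
product    | customer
-----------+---------
Cable      | Eli     
Printer    | Eli     
Router     | George  
Headphones | George  
Phone      | NULL    
Lamp       | Eli     


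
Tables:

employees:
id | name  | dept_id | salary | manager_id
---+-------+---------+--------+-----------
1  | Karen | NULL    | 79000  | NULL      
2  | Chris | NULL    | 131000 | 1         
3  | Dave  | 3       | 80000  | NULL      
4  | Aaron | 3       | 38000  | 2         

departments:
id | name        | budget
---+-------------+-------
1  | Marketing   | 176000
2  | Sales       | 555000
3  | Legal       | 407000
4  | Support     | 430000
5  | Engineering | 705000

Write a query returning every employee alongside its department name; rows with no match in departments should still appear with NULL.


LEFT JOIN keeps every row from employees (the left table); where dept_id has no match in departments, the department columns become NULL. Walk through each employee:
  - employee 1 (Karen): dept_id=NULL, no match -> kept with NULL
  - employee 2 (Chris): dept_id=NULL, no match -> kept with NULL
  - employee 3 (Dave): dept_id=3 -> matches Legal
  - employee 4 (Aaron): dept_id=3 -> matches Legal
All 4 rows appear; 2 have NULL department.

SQL:
SELECT a.name, b.name AS department
FROM employees a
LEFT JOIN departments b ON a.dept_id = b.id

Result:
name  | department
------+-----------
Karen | NULL      
Chris | NULL      
Dave  | Legal     
Aaron | Legal     


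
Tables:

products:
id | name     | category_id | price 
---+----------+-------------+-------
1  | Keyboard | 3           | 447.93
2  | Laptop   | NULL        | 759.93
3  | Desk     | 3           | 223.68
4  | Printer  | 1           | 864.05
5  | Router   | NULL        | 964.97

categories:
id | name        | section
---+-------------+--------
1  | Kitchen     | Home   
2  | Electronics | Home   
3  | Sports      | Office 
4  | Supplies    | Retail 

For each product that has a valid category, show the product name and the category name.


INNER JOIN keeps only products rows whose category_id matches an id in categories. Walk through each product:
  - product 1 (Keyboard): category_id=3 -> matches Sports
  - product 2 (Laptop): category_id=NULL, no match -> dropped
  - product 3 (Desk): category_id=3 -> matches Sports
  - product 4 (Printer): category_id=1 -> matches Kitchen
  - product 5 (Router): category_id=NULL, no match -> dropped
So 2 of 5 rows are dropped.

SQL:
SELECT a.name, b.name AS category
FROM products a
INNER JOIN categories b ON a.category_id = b.id

Result:
name     | category
---------+---------
Keyboard | Sports  
Desk     | Sports  
Printer  | Kitchen 


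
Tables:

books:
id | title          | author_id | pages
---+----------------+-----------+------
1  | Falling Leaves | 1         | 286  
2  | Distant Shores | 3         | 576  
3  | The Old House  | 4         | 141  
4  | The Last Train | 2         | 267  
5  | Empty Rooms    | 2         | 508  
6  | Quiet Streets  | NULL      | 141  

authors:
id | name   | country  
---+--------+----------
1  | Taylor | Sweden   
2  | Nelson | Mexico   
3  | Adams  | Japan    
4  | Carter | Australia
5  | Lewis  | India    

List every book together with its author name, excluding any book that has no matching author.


INNER JOIN keeps only books rows whose author_id matches an id in authors. Walk through each book:
  - book 1 (Falling Leaves): author_id=1 -> matches Taylor
  - book 2 (Distant Shores): author_id=3 -> matches Adams
  - book 3 (The Old House): author_id=4 -> matches Carter
  - book 4 (The Last Train): author_id=2 -> matches Nelson
  - book 5 (Empty Rooms): author_id=2 -> matches Nelson
  - book 6 (Quiet Streets): author_id=NULL, no match -> dropped
So 1 of 6 rows is dropped.

SQL:
SELECT a.title, b.name AS author
FROM books a
INNER JOIN authors b ON a.author_id = b.id

Result:
title          | author
---------------+-------
Falling Leaves | Taylor
Distant Shores | Adams 
The Old House  | Carter
The Last Train | Nelson
Empty Rooms    | Nelson


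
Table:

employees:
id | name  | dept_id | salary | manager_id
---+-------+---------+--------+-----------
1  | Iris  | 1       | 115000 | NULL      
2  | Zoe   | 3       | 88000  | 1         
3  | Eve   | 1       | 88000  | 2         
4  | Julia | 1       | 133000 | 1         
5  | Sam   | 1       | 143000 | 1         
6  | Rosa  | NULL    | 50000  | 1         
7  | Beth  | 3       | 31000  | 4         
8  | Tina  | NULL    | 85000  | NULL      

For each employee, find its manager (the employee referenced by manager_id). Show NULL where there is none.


This is a self-join: employees is joined to a second copy of itself, matching each row's manager_id to another row's id. Use LEFT JOIN so rows with manager_id=NULL are kept.
  - employee 1 (Iris): manager_id=NULL -> NULL
  - employee 2 (Zoe): manager_id=1 -> Iris
  - employee 3 (Eve): manager_id=2 -> Zoe
  - employee 4 (Julia): manager_id=1 -> Iris
  - employee 5 (Sam): manager_id=1 -> Iris
  - employee 6 (Rosa): manager_id=1 -> Iris
  - employee 7 (Beth): manager_id=4 -> Julia
  - employee 8 (Tina): manager_id=NULL -> NULL

SQL:
SELECT a.name AS item, b.name AS manager
FROM employees a
LEFT JOIN employees b ON a.manager_id = b.id

Result:
item  | manager
------+--------
Iris  | NULL   
Zoe   | Iris   
Eve   | Zoe    
Julia | Iris   
Sam   | Iris   
Rosa  | Iris   
Beth  | Julia  
Tina  | NULL   


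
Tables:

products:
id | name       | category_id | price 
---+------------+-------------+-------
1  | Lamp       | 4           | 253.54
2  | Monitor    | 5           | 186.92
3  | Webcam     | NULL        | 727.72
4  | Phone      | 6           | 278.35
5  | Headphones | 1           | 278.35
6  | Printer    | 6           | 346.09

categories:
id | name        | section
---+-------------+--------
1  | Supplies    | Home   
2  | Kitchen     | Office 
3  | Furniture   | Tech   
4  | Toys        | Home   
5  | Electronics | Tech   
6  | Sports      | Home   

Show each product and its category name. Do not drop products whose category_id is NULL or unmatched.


LEFT JOIN keeps every row from products (the left table); where category_id has no match in categories, the category columns become NULL. Walk through each product:
  - product 1 (Lamp): category_id=4 -> matches Toys
  - product 2 (Monitor): category_id=5 -> matches Electronics
  - product 3 (Webcam): category_id=NULL, no match -> kept with NULL
  - product 4 (Phone): category_id=6 -> matches Sports
  - product 5 (Headphones): category_id=1 -> matches Supplies
  - product 6 (Printer): category_id=6 -> matches Sports
All 6 rows appear; 1 has NULL category.

SQL:
SELECT a.name, b.name AS category
FROM products a
LEFT JOIN categories b ON a.category_id = b.id

Result:
name       | category   
-----------+------------
Lamp       | Toys       
Monitor    | Electronics
Webcam     | NULL       
Phone      | Sports     
Headphones | Supplies   
Printer    | Sports     


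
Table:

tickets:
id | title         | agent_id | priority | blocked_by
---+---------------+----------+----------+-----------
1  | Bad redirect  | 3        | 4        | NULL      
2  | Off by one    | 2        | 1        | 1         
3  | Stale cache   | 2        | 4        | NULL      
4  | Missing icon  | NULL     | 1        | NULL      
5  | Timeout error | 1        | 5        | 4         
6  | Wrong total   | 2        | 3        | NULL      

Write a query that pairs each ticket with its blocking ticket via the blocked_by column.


This is a self-join: tickets is joined to a second copy of itself, matching each row's blocked_by to another row's id. Use LEFT JOIN so rows with blocked_by=NULL are kept.
  - ticket 1 (Bad redirect): blocked_by=NULL -> NULL
  - ticket 2 (Off by one): blocked_by=1 -> Bad redirect
  - ticket 3 (Stale cache): blocked_by=NULL -> NULL
  - ticket 4 (Missing icon): blocked_by=NULL -> NULL
  - ticket 5 (Timeout error): blocked_by=4 -> Missing icon
  - ticket 6 (Wrong total): blocked_by=NULL -> NULL

SQL:
SELECT a.title AS item, b.title AS blocked_by
FROM tickets a
LEFT JOIN tickets b ON a.blocked_by = b.id

Result:
item          | blocked_by  
--------------+-------------
Bad redirect  | NULL        
Off by one    | Bad redirect
Stale cache   | NULL        
Missing icon  | NULL        
Timeout error | Missing icon
Wrong total   | NULL        


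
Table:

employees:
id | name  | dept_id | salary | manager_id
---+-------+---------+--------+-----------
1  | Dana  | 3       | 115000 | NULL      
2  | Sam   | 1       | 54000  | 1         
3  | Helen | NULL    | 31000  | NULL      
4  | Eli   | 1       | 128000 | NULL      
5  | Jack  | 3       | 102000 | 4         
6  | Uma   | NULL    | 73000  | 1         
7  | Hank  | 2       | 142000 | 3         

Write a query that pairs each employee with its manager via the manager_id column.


This is a self-join: employees is joined to a second copy of itself, matching each row's manager_id to another row's id. Use LEFT JOIN so rows with manager_id=NULL are kept.
  - employee 1 (Dana): manager_id=NULL -> NULL
  - employee 2 (Sam): manager_id=1 -> Dana
  - employee 3 (Helen): manager_id=NULL -> NULL
  - employee 4 (Eli): manager_id=NULL -> NULL
  - employee 5 (Jack): manager_id=4 -> Eli
  - employee 6 (Uma): manager_id=1 -> Dana
  - employee 7 (Hank): manager_id=3 -> Helen

SQL:
SELECT a.name AS item, b.name AS manager
FROM employees a
LEFT JOIN employees b ON a.manager_id = b.id

Result:
item  | manager
------+--------
Dana  | NULL   
Sam   | Dana   
Helen | NULL   
Eli   | NULL   
Jack  | Eli    
Uma   | Dana   
Hank  | Helen  


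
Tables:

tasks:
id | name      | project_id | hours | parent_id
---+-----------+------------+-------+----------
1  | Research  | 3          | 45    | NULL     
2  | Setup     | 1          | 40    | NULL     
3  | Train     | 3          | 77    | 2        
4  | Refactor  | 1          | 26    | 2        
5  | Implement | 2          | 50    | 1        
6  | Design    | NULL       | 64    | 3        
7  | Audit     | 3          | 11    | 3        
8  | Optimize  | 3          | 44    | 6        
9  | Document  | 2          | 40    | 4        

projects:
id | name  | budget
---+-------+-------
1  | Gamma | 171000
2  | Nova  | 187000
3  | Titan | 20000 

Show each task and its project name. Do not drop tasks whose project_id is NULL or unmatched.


LEFT JOIN keeps every row from tasks (the left table); where project_id has no match in projects, the project columns become NULL. Walk through each task:
  - task 1 (Research): project_id=3 -> matches Titan
  - task 2 (Setup): project_id=1 -> matches Gamma
  - task 3 (Train): project_id=3 -> matches Titan
  - task 4 (Refactor): project_id=1 -> matches Gamma
  - task 5 (Implement): project_id=2 -> matches Nova
  - task 6 (Design): project_id=NULL, no match -> kept with NULL
  - task 7 (Audit): project_id=3 -> matches Titan
  - task 8 (Optimize): project_id=3 -> matches Titan
  - task 9 (Document): project_id=2 -> matches Nova
All 9 rows appear; 1 has NULL project.

SQL:
SELECT a.name, b.name AS project
FROM tasks a
LEFT JOIN projects b ON a.project_id = b.id

Result:
name      | project
----------+--------
Research  | Titan  
Setup     | Gamma  
Train     | Titan  
Refactor  | Gamma  
Implement | Nova   
Design    | NULL   
Audit     | Titan  
Optimize  | Titan  
Document  | Nova   


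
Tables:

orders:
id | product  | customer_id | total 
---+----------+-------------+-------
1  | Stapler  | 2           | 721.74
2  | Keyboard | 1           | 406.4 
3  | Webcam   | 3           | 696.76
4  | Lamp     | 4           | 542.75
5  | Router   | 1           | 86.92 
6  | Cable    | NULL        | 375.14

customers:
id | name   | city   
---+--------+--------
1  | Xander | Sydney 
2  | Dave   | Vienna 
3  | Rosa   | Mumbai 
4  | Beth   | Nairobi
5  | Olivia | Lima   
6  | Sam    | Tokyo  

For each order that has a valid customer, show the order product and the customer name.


INNER JOIN keeps only orders rows whose customer_id matches an id in customers. Walk through each order:
  - order 1 (Stapler): customer_id=2 -> matches Dave
  - order 2 (Keyboard): customer_id=1 -> matches Xander
  - order 3 (Webcam): customer_id=3 -> matches Rosa
  - order 4 (Lamp): customer_id=4 -> matches Beth
  - order 5 (Router): customer_id=1 -> matches Xander
  - order 6 (Cable): customer_id=NULL, no match -> dropped
So 1 of 6 rows is dropped.

SQL:
SELECT a.product, b.name AS customer
FROM orders a
INNER JOIN customers b ON a.customer_id = b.id

Result:
product  | customer
---------+---------
Stapler  | Dave    
Keyboard | Xander  
Webcam   | Rosa    
Lamp     | Beth    
Router   | Xander  


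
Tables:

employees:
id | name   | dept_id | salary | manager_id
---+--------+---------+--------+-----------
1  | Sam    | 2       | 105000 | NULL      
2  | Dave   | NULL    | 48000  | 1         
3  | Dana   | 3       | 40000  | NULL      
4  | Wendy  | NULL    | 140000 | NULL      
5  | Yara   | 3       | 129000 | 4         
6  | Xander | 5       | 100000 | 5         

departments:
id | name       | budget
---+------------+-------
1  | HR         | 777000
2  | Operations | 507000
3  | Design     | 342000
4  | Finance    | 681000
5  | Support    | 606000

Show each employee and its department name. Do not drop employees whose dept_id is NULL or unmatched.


LEFT JOIN keeps every row from employees (the left table); where dept_id has no match in departments, the department columns become NULL. Walk through each employee:
  - employee 1 (Sam): dept_id=2 -> matches Operations
  - employee 2 (Dave): dept_id=NULL, no match -> kept with NULL
  - employee 3 (Dana): dept_id=3 -> matches Design
  - employee 4 (Wendy): dept_id=NULL, no match -> kept with NULL
  - employee 5 (Yara): dept_id=3 -> matches Design
  - employee 6 (Xander): dept_id=5 -> matches Support
All 6 rows appear; 2 have NULL department.

SQL:
SELECT a.name, b.name AS department
FROM employees a
LEFT JOIN departments b ON a.dept_id = b.id

Result:
name   | department
-------+-----------
Sam    | Operations
Dave   | NULL      
Dana   | Design    
Wendy  | NULL      
Yara   | Design    
Xander | Support   


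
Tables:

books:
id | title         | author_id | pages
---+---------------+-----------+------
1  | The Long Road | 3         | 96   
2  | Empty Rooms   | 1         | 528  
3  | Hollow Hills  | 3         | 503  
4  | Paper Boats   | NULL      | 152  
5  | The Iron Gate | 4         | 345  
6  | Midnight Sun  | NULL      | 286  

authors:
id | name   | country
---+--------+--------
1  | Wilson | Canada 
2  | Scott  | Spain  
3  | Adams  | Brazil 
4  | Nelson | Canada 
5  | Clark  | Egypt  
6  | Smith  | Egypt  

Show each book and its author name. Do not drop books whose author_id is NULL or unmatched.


LEFT JOIN keeps every row from books (the left table); where author_id has no match in authors, the author columns become NULL. Walk through each book:
  - book 1 (The Long Road): author_id=3 -> matches Adams
  - book 2 (Empty Rooms): author_id=1 -> matches Wilson
  - book 3 (Hollow Hills): author_id=3 -> matches Adams
  - book 4 (Paper Boats): author_id=NULL, no match -> kept with NULL
  - book 5 (The Iron Gate): author_id=4 -> matches Nelson
  - book 6 (Midnight Sun): author_id=NULL, no match -> kept with NULL
All 6 rows appear; 2 have NULL author.

SQL:
SELECT a.title, b.name AS author
FROM books a
LEFT JOIN authors b ON a.author_id = b.id

Result:
title         | author
--------------+-------
The Long Road | Adams 
Empty Rooms   | Wilson
Hollow Hills  | Adams 
Paper Boats   | NULL  
The Iron Gate | Nelson
Midnight Sun  | NULL  


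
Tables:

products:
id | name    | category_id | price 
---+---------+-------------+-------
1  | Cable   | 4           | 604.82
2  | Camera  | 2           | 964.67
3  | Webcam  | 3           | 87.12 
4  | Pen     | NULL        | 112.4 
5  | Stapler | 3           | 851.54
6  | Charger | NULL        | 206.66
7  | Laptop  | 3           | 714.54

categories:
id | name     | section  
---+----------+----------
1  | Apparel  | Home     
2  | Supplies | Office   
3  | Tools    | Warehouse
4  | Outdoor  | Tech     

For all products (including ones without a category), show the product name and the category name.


LEFT JOIN keeps every row from products (the left table); where category_id has no match in categories, the category columns become NULL. Walk through each product:
  - product 1 (Cable): category_id=4 -> matches Outdoor
  - product 2 (Camera): category_id=2 -> matches Supplies
  - product 3 (Webcam): category_id=3 -> matches Tools
  - product 4 (Pen): category_id=NULL, no match -> kept with NULL
  - product 5 (Stapler): category_id=3 -> matches Tools
  - product 6 (Charger): category_id=NULL, no match -> kept with NULL
  - product 7 (Laptop): category_id=3 -> matches Tools
All 7 rows appear; 2 have NULL category.

SQL:
SELECT a.name, b.name AS category
FROM products a
LEFT JOIN categories b ON a.category_id = b.id

Result:
name    | category
--------+---------
Cable   | Outdoor 
Camera  | Supplies
Webcam  | Tools   
Pen     | NULL    
Stapler | Tools   
Charger | NULL    
Laptop  | Tools   


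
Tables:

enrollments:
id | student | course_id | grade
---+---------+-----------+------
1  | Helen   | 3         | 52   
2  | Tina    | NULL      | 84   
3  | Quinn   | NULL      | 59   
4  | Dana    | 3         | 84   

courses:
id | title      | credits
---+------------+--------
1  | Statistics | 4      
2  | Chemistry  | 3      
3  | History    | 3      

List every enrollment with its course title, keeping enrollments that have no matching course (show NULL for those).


LEFT JOIN keeps every row from enrollments (the left table); where course_id has no match in courses, the course columns become NULL. Walk through each enrollment:
  - enrollment 1 (Helen): course_id=3 -> matches History
  - enrollment 2 (Tina): course_id=NULL, no match -> kept with NULL
  - enrollment 3 (Quinn): course_id=NULL, no match -> kept with NULL
  - enrollment 4 (Dana): course_id=3 -> matches History
All 4 rows appear; 2 have NULL course.

SQL:
SELECT a.student, b.title AS course
FROM enrollments a
LEFT JOIN courses b ON a.course_id = b.id

Result:
student | course 
--------+--------
Helen   | History
Tina    | NULL   
Quinn   | NULL   
Dana    | History


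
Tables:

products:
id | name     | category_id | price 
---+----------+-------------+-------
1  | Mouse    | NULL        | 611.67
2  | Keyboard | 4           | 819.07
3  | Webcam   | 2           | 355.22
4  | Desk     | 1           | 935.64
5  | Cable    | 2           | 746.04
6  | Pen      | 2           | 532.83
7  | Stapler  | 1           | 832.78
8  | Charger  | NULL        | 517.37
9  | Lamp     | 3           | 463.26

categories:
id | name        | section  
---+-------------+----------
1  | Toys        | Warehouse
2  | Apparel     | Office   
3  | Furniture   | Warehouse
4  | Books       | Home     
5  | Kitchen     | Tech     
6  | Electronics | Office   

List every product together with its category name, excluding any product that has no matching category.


INNER JOIN keeps only products rows whose category_id matches an id in categories. Walk through each product:
  - product 1 (Mouse): category_id=NULL, no match -> dropped
  - product 2 (Keyboard): category_id=4 -> matches Books
  - product 3 (Webcam): category_id=2 -> matches Apparel
  - product 4 (Desk): category_id=1 -> matches Toys
  - product 5 (Cable): category_id=2 -> matches Apparel
  - product 6 (Pen): category_id=2 -> matches Apparel
  - product 7 (Stapler): category_id=1 -> matches Toys
  - product 8 (Charger): category_id=NULL, no match -> dropped
  - product 9 (Lamp): category_id=3 -> matches Furniture
So 2 of 9 rows are dropped.

SQL:
SELECT a.name, b.name AS category
FROM products a
INNER JOIN categories b ON a.category_id = b.id

Result:
name     | category 
---------+----------
Keyboard | Books    
Webcam   | Apparel  
Desk     | Toys     
Cable    | Apparel  
Pen      | Apparel  
Stapler  | Toys     
Lamp     | Furniture


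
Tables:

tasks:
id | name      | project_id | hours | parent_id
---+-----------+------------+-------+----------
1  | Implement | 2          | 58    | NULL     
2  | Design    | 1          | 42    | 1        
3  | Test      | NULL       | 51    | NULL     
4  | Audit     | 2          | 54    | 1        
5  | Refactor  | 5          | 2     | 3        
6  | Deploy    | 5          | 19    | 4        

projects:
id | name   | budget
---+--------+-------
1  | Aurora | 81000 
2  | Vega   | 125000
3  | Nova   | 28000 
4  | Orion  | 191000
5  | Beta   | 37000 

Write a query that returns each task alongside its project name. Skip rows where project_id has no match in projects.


INNER JOIN keeps only tasks rows whose project_id matches an id in projects. Walk through each task:
  - task 1 (Implement): project_id=2 -> matches Vega
  - task 2 (Design): project_id=1 -> matches Aurora
  - task 3 (Test): project_id=NULL, no match -> dropped
  - task 4 (Audit): project_id=2 -> matches Vega
  - task 5 (Refactor): project_id=5 -> matches Beta
  - task 6 (Deploy): project_id=5 -> matches Beta
So 1 of 6 rows is dropped.

SQL:
SELECT a.name, b.name AS project
FROM tasks a
INNER JOIN projects b ON a.project_id = b.id

Result:
name      | project
----------+--------
Implement | Vega   
Design    | Aurora 
Audit     | Vega   
Refactor  | Beta   
Deploy    | Beta   


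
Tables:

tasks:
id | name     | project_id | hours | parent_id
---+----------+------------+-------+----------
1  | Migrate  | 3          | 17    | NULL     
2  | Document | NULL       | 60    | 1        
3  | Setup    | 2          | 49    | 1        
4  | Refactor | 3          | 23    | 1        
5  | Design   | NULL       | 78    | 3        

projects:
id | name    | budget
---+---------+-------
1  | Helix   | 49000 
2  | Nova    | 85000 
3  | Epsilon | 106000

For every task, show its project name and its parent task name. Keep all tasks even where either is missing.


Two LEFT JOINs from the same base table tasks: one to projects via project_id, one to tasks itself via parent_id. Both are LEFT so every task is preserved.
Match against projects:
  - task 1 (Migrate): project_id=3 -> matches Epsilon
  - task 2 (Document): project_id=NULL, no match -> kept with NULL
  - task 3 (Setup): project_id=2 -> matches Nova
  - task 4 (Refactor): project_id=3 -> matches Epsilon
  - task 5 (Design): project_id=NULL, no match -> kept with NULL
Match against tasks (self):
  - task 1 (Migrate): parent_id=NULL -> NULL
  - task 2 (Document): parent_id=1 -> Migrate
  - task 3 (Setup): parent_id=1 -> Migrate
  - task 4 (Refactor): parent_id=1 -> Migrate
  - task 5 (Design): parent_id=3 -> Setup

SQL:
SELECT a.name, b.name AS project, c.name AS parent
FROM tasks a
LEFT JOIN projects b ON a.project_id = b.id
LEFT JOIN tasks c ON a.parent_id = c.id

Result:
name     | project | parent 
---------+---------+--------
Migrate  | Epsilon | NULL   
Document | NULL    | Migrate
Setup    | Nova    | Migrate
Refactor | Epsilon | Migrate
Design   | NULL    | Setup  


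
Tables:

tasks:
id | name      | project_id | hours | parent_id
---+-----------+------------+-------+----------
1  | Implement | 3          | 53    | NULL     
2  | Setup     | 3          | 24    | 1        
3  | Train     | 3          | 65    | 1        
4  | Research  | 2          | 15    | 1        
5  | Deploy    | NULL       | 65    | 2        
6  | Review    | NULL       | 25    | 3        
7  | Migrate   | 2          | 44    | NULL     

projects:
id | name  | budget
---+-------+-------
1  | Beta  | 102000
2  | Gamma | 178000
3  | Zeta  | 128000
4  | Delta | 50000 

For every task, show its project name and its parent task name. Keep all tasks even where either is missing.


Two LEFT JOINs from the same base table tasks: one to projects via project_id, one to tasks itself via parent_id. Both are LEFT so every task is preserved.
Match against projects:
  - task 1 (Implement): project_id=3 -> matches Zeta
  - task 2 (Setup): project_id=3 -> matches Zeta
  - task 3 (Train): project_id=3 -> matches Zeta
  - task 4 (Research): project_id=2 -> matches Gamma
  - task 5 (Deploy): project_id=NULL, no match -> kept with NULL
  - task 6 (Review): project_id=NULL, no match -> kept with NULL
  - task 7 (Migrate): project_id=2 -> matches Gamma
Match against tasks (self):
  - task 1 (Implement): parent_id=NULL -> NULL
  - task 2 (Setup): parent_id=1 -> Implement
  - task 3 (Train): parent_id=1 -> Implement
  - task 4 (Research): parent_id=1 -> Implement
  - task 5 (Deploy): parent_id=2 -> Setup
  - task 6 (Review): parent_id=3 -> Train
  - task 7 (Migrate): parent_id=NULL -> NULL

SQL:
SELECT a.name, b.name AS project, c.name AS parent
FROM tasks a
LEFT JOIN projects b ON a.project_id = b.id
LEFT JOIN tasks c ON a.parent_id = c.id

Result:
name      | project | parent   
----------+---------+----------
Implement | Zeta    | NULL     
Setup     | Zeta    | Implement
Train     | Zeta    | Implement
Research  | Gamma   | Implement
Deploy    | NULL    | Setup    
Review    | NULL    | Train    
Migrate   | Gamma   | NULL     


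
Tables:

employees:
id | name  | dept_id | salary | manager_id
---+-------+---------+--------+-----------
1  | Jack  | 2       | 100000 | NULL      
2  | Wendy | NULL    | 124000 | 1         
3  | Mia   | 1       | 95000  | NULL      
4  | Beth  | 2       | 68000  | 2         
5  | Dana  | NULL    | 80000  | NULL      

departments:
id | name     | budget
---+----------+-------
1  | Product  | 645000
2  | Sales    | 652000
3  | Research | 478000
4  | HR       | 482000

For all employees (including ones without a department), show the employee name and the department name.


LEFT JOIN keeps every row from employees (the left table); where dept_id has no match in departments, the department columns become NULL. Walk through each employee:
  - employee 1 (Jack): dept_id=2 -> matches Sales
  - employee 2 (Wendy): dept_id=NULL, no match -> kept with NULL
  - employee 3 (Mia): dept_id=1 -> matches Product
  - employee 4 (Beth): dept_id=2 -> matches Sales
  - employee 5 (Dana): dept_id=NULL, no match -> kept with NULL
All 5 rows appear; 2 have NULL department.

SQL:
SELECT a.name, b.name AS department
FROM employees a
LEFT JOIN departments b ON a.dept_id = b.id

Result:
name  | department
------+-----------
Jack  | Sales     
Wendy | NULL      
Mia   | Product   
Beth  | Sales     
Dana  | NULL      


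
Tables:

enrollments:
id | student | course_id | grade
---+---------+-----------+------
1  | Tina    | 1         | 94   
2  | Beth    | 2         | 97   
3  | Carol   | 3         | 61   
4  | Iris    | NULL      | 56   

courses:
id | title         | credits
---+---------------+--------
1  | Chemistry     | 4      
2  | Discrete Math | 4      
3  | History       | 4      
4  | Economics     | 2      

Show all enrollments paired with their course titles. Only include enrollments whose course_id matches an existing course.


INNER JOIN keeps only enrollments rows whose course_id matches an id in courses. Walk through each enrollment:
  - enrollment 1 (Tina): course_id=1 -> matches Chemistry
  - enrollment 2 (Beth): course_id=2 -> matches Discrete Math
  - enrollment 3 (Carol): course_id=3 -> matches History
  - enrollment 4 (Iris): course_id=NULL, no match -> dropped
So 1 of 4 rows is dropped.

SQL:
SELECT a.student, b.title AS course
FROM enrollments a
INNER JOIN courses b ON a.course_id = b.id

Result:
student | course       
--------+--------------
Tina    | Chemistry    
Beth    | Discrete Math
Carol   | History      


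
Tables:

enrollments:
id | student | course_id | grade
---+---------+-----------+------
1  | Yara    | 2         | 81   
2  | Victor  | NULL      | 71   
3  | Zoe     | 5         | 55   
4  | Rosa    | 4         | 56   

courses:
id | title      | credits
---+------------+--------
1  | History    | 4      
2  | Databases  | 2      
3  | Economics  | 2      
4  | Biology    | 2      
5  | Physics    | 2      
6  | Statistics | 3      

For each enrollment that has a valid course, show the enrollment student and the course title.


INNER JOIN keeps only enrollments rows whose course_id matches an id in courses. Walk through each enrollment:
  - enrollment 1 (Yara): course_id=2 -> matches Databases
  - enrollment 2 (Victor): course_id=NULL, no match -> dropped
  - enrollment 3 (Zoe): course_id=5 -> matches Physics
  - enrollment 4 (Rosa): course_id=4 -> matches Biology
So 1 of 4 rows is dropped.

SQL:
SELECT a.student, b.title AS course
FROM enrollments a
INNER JOIN courses b ON a.course_id = b.id

Result:
student | course   
--------+----------
Yara    | Databases
Zoe     | Physics  
Rosa    | Biology  


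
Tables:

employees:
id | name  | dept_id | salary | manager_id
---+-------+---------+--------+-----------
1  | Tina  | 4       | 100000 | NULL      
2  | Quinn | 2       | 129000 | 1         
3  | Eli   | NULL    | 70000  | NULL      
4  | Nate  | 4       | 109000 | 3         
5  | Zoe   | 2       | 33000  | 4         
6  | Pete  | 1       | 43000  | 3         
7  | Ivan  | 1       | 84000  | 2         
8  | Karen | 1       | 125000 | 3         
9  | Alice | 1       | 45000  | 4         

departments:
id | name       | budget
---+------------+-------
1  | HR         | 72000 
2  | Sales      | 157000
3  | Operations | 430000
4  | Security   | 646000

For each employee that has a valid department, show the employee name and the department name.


INNER JOIN keeps only employees rows whose dept_id matches an id in departments. Walk through each employee:
  - employee 1 (Tina): dept_id=4 -> matches Security
  - employee 2 (Quinn): dept_id=2 -> matches Sales
  - employee 3 (Eli): dept_id=NULL, no match -> dropped
  - employee 4 (Nate): dept_id=4 -> matches Security
  - employee 5 (Zoe): dept_id=2 -> matches Sales
  - employee 6 (Pete): dept_id=1 -> matches HR
  - employee 7 (Ivan): dept_id=1 -> matches HR
  - employee 8 (Karen): dept_id=1 -> matches HR
  - employee 9 (Alice): dept_id=1 -> matches HR
So 1 of 9 rows is dropped.

SQL:
SELECT a.name, b.name AS department
FROM employees a
INNER JOIN departments b ON a.dept_id = b.id

Result:
name  | department
------+-----------
Tina  | Security  
Quinn | Sales     
Nate  | Security  
Zoe   | Sales     
Pete  | HR        
Ivan  | HR        
Karen | HR        
Alice | HR        


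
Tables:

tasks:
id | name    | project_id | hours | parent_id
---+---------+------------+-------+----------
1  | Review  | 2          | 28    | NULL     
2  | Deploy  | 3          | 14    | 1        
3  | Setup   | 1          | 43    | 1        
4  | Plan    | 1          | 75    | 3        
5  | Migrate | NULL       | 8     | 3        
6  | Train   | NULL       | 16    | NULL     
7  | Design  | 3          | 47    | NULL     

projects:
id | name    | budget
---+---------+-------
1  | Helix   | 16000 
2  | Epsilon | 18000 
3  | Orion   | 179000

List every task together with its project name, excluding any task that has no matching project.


INNER JOIN keeps only tasks rows whose project_id matches an id in projects. Walk through each task:
  - task 1 (Review): project_id=2 -> matches Epsilon
  - task 2 (Deploy): project_id=3 -> matches Orion
  - task 3 (Setup): project_id=1 -> matches Helix
  - task 4 (Plan): project_id=1 -> matches Helix
  - task 5 (Migrate): project_id=NULL, no match -> dropped
  - task 6 (Train): project_id=NULL, no match -> dropped
  - task 7 (Design): project_id=3 -> matches Orion
So 2 of 7 rows are dropped.

SQL:
SELECT a.name, b.name AS project
FROM tasks a
INNER JOIN projects b ON a.project_id = b.id

Result:
name   | project
-------+--------
Review | Epsilon
Deploy | Orion  
Setup  | Helix  
Plan   | Helix  
Design | Orion  


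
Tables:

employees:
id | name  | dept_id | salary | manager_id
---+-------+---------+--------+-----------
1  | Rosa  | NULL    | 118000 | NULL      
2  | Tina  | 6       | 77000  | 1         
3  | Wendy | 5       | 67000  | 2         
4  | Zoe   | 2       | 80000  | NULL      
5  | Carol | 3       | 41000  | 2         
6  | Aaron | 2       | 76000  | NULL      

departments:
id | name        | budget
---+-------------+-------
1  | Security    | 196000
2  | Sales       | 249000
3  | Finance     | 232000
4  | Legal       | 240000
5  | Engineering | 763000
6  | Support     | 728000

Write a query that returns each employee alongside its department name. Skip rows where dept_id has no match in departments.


INNER JOIN keeps only employees rows whose dept_id matches an id in departments. Walk through each employee:
  - employee 1 (Rosa): dept_id=NULL, no match -> dropped
  - employee 2 (Tina): dept_id=6 -> matches Support
  - employee 3 (Wendy): dept_id=5 -> matches Engineering
  - employee 4 (Zoe): dept_id=2 -> matches Sales
  - employee 5 (Carol): dept_id=3 -> matches Finance
  - employee 6 (Aaron): dept_id=2 -> matches Sales
So 1 of 6 rows is dropped.

SQL:
SELECT a.name, b.name AS department
FROM employees a
INNER JOIN departments b ON a.dept_id = b.id

Result:
name  | department 
------+------------
Tina  | Support    
Wendy | Engineering
Zoe   | Sales      
Carol | Finance    
Aaron | Sales      


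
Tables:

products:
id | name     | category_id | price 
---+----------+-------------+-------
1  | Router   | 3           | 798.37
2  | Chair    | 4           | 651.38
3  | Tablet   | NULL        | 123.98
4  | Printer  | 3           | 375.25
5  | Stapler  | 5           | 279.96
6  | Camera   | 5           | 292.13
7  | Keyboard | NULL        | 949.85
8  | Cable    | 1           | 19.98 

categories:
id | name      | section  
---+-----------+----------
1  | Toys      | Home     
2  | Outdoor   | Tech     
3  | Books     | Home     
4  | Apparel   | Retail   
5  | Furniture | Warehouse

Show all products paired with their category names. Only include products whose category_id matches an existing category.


INNER JOIN keeps only products rows whose category_id matches an id in categories. Walk through each product:
  - product 1 (Router): category_id=3 -> matches Books
  - product 2 (Chair): category_id=4 -> matches Apparel
  - product 3 (Tablet): category_id=NULL, no match -> dropped
  - product 4 (Printer): category_id=3 -> matches Books
  - product 5 (Stapler): category_id=5 -> matches Furniture
  - product 6 (Camera): category_id=5 -> matches Furniture
  - product 7 (Keyboard): category_id=NULL, no match -> dropped
  - product 8 (Cable): category_id=1 -> matches Toys
So 2 of 8 rows are dropped.

SQL:
SELECT a.name, b.name AS category
FROM products a
INNER JOIN categories b ON a.category_id = b.id

Result:
name    | category 
--------+----------
Router  | Books    
Chair   | Apparel  
Printer | Books    
Stapler | Furniture
Camera  | Furniture
Cable   | Toys     


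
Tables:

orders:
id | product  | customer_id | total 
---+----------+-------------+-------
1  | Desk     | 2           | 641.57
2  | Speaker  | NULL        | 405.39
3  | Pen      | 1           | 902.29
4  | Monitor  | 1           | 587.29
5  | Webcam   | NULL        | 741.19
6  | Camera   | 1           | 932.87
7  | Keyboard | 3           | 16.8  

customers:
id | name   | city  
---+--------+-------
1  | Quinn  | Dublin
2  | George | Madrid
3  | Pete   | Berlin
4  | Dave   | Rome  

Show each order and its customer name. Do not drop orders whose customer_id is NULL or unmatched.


LEFT JOIN keeps every row from orders (the left table); where customer_id has no match in customers, the customer columns become NULL. Walk through each order:
  - order 1 (Desk): customer_id=2 -> matches George
  - order 2 (Speaker): customer_id=NULL, no match -> kept with NULL
  - order 3 (Pen): customer_id=1 -> matches Quinn
  - order 4 (Monitor): customer_id=1 -> matches Quinn
  - order 5 (Webcam): customer_id=NULL, no match -> kept with NULL
  - order 6 (Camera): customer_id=1 -> matches Quinn
  - order 7 (Keyboard): customer_id=3 -> matches Pete
All 7 rows appear; 2 have NULL customer.

SQL:
SELECT a.product, b.name AS customer
FROM orders a
LEFT JOIN customers b ON a.customer_id = b.id

Result:
product  | customer
---------+---------
Desk     | George  
Speaker  | NULL    
Pen      | Quinn   
Monitor  | Quinn   
Webcam   | NULL    
Camera   | Quinn   
Keyboard | Pete    
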